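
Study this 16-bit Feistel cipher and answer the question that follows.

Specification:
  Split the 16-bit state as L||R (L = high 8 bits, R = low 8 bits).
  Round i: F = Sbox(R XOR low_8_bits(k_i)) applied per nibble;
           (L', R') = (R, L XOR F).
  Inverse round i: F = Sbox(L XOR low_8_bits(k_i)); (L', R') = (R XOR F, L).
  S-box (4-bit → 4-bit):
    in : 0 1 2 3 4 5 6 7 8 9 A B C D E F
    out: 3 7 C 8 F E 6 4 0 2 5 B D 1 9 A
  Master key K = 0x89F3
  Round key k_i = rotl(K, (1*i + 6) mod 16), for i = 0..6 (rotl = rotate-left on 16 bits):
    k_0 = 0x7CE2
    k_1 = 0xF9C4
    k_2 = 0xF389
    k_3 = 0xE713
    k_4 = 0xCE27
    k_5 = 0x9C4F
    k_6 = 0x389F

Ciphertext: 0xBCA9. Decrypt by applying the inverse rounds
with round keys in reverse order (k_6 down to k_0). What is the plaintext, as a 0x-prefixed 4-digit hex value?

s_0 = ciphertext = 0xBCA9
s_1 = InvRound(s_0, k_6) = 0x61BC
s_2 = InvRound(s_1, k_5) = 0x7561
s_3 = InvRound(s_2, k_4) = 0x8D75
s_4 = InvRound(s_3, k_3) = 0x5C8D
s_5 = InvRound(s_4, k_2) = 0x935C
s_6 = InvRound(s_5, k_1) = 0xB893
s_7 = InvRound(s_6, k_0) = 0x76B8

0x76B8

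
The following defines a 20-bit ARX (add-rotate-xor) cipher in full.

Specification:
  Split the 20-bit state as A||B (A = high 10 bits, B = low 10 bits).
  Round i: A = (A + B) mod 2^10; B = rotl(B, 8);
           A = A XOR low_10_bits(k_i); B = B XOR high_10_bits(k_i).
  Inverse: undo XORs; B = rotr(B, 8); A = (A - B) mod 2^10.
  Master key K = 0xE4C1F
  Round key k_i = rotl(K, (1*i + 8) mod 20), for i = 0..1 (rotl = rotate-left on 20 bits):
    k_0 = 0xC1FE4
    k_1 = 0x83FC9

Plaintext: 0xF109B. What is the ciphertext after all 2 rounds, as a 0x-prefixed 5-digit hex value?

s_0 = plaintext = 0xF109B
s_1 = Round(s_0, k_0) = 0xEEC21
s_2 = Round(s_1, k_1) = 0x05707

0x05707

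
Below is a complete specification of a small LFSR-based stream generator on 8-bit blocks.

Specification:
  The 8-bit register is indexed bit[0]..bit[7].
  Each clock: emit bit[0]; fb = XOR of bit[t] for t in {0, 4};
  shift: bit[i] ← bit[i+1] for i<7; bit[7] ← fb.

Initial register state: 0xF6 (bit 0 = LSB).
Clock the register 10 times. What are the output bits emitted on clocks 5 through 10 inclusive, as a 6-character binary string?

reg_0 = 0xF6
clock 1: out=0, reg = 0xFB
clock 2: out=1, reg = 0x7D
clock 3: out=1, reg = 0x3E
clock 4: out=0, reg = 0x9F
clock 5: out=1, reg = 0x4F
clock 6: out=1, reg = 0xA7
clock 7: out=1, reg = 0xD3
clock 8: out=1, reg = 0x69
clock 9: out=1, reg = 0xB4
clock 10: out=0, reg = 0xDA

111110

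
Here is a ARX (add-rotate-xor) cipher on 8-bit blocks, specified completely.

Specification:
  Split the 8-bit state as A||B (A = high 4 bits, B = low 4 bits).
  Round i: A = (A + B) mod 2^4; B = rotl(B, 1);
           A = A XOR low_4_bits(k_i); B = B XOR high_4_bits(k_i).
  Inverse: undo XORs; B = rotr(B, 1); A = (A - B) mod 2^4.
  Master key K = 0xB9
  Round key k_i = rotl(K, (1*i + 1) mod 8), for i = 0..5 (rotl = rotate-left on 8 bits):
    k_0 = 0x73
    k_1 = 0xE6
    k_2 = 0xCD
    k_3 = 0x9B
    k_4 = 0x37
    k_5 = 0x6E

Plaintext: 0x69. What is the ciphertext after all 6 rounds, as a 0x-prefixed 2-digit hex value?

0xA6

s_0 = plaintext = 0x69
s_1 = Round(s_0, k_0) = 0xC4
s_2 = Round(s_1, k_1) = 0x66
s_3 = Round(s_2, k_2) = 0x10
s_4 = Round(s_3, k_3) = 0xA9
s_5 = Round(s_4, k_4) = 0x40
s_6 = Round(s_5, k_5) = 0xA6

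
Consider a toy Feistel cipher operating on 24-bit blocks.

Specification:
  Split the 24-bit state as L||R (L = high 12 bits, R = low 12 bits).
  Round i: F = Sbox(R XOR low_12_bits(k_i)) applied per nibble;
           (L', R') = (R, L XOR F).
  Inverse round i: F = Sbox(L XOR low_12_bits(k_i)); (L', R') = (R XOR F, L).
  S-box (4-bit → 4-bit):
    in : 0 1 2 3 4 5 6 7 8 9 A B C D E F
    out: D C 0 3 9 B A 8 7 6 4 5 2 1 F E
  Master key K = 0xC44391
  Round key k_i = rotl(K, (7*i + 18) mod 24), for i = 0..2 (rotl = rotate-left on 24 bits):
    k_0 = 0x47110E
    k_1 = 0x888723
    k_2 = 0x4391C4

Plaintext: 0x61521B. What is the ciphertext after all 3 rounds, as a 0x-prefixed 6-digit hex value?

s_0 = plaintext = 0x61521B
s_1 = Round(s_0, k_0) = 0x21B5DE
s_2 = Round(s_1, k_1) = 0x5DE2FA
s_3 = Round(s_2, k_2) = 0x2FA6E1

0x2FA6E1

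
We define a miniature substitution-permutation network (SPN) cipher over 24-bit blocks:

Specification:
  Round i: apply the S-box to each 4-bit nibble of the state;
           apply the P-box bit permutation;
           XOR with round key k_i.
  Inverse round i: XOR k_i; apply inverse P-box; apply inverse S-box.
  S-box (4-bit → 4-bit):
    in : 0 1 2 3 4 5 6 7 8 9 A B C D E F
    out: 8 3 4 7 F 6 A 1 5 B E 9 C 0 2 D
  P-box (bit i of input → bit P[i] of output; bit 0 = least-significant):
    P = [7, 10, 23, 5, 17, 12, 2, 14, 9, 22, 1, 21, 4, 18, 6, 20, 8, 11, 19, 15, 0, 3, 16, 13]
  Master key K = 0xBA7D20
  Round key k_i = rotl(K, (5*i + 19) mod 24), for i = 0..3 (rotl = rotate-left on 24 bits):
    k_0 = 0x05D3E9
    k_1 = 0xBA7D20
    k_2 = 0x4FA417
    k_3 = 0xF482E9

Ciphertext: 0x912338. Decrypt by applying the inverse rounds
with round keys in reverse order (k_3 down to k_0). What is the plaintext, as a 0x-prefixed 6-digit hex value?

0xAA896C

s_0 = ciphertext = 0x912338
s_1 = InvRound(s_0, k_3) = 0xFB36D7
s_2 = InvRound(s_1, k_2) = 0xD0ABE8
s_3 = InvRound(s_2, k_1) = 0xEC2991
s_4 = InvRound(s_3, k_0) = 0xAA896C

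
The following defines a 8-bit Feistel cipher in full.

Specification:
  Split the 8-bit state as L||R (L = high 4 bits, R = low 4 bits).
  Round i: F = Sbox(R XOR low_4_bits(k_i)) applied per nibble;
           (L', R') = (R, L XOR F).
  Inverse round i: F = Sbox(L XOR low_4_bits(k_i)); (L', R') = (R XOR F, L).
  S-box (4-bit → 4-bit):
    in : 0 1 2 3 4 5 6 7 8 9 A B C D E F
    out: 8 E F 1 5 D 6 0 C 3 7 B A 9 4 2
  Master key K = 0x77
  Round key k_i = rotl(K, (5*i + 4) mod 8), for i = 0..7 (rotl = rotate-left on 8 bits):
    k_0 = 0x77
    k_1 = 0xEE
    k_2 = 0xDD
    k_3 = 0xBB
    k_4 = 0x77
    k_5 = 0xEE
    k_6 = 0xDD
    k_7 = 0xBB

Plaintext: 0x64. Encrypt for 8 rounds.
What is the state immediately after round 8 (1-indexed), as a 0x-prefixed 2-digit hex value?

s_0 = plaintext = 0x64
s_1 = Round(s_0, k_0) = 0x47
s_2 = Round(s_1, k_1) = 0x77
s_3 = Round(s_2, k_2) = 0x70
s_4 = Round(s_3, k_3) = 0x0C
s_5 = Round(s_4, k_4) = 0xCB
s_6 = Round(s_5, k_5) = 0xB1
s_7 = Round(s_6, k_6) = 0x11
s_8 = Round(s_7, k_7) = 0x16

0x16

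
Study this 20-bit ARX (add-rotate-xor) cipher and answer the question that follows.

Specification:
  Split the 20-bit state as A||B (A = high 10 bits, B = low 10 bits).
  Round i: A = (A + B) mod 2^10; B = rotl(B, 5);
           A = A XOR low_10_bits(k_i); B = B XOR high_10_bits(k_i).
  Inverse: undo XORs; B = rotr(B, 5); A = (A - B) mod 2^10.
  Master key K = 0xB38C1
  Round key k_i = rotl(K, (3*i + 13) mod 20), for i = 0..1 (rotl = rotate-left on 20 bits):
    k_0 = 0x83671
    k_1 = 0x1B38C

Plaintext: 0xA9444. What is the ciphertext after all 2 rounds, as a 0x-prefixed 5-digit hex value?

s_0 = plaintext = 0xA9444
s_1 = Round(s_0, k_0) = 0x2628F
s_2 = Round(s_1, k_1) = 0x2AD98

0x2AD98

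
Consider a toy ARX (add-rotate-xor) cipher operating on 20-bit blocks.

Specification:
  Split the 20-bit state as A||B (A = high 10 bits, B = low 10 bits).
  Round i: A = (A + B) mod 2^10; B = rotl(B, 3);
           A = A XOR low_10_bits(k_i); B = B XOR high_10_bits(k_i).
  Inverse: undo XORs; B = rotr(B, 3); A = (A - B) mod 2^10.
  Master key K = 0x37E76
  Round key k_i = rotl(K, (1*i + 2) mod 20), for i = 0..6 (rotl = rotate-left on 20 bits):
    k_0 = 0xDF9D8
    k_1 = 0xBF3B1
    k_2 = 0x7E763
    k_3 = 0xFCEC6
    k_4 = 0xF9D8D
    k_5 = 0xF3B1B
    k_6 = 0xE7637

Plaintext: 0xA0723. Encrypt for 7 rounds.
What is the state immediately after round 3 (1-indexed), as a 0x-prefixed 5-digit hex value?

0x01A3A

s_0 = plaintext = 0xA0723
s_1 = Round(s_0, k_0) = 0x1F260
s_2 = Round(s_1, k_1) = 0x5B5F8
s_3 = Round(s_2, k_2) = 0x01A3A
s_4 = Round(s_3, k_3) = 0x21A27
s_5 = Round(s_4, k_4) = 0xC82DB
s_6 = Round(s_5, k_5) = 0xB8113
s_7 = Round(s_6, k_6) = 0x71307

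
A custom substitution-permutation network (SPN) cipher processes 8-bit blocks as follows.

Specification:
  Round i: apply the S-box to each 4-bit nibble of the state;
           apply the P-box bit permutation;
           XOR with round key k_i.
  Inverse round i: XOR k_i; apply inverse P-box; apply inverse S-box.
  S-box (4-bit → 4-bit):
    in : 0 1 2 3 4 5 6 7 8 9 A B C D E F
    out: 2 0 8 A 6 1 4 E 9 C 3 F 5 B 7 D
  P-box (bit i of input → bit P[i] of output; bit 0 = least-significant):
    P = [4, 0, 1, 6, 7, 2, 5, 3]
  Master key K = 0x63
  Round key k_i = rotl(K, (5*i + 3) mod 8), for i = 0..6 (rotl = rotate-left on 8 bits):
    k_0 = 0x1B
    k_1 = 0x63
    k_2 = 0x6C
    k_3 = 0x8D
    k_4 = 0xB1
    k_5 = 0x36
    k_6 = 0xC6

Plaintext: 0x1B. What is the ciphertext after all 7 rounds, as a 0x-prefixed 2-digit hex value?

s_0 = plaintext = 0x1B
s_1 = Round(s_0, k_0) = 0x48
s_2 = Round(s_1, k_1) = 0x17
s_3 = Round(s_2, k_2) = 0x2F
s_4 = Round(s_3, k_3) = 0xD7
s_5 = Round(s_4, k_4) = 0x7E
s_6 = Round(s_5, k_5) = 0x09
s_7 = Round(s_6, k_6) = 0x80

0x80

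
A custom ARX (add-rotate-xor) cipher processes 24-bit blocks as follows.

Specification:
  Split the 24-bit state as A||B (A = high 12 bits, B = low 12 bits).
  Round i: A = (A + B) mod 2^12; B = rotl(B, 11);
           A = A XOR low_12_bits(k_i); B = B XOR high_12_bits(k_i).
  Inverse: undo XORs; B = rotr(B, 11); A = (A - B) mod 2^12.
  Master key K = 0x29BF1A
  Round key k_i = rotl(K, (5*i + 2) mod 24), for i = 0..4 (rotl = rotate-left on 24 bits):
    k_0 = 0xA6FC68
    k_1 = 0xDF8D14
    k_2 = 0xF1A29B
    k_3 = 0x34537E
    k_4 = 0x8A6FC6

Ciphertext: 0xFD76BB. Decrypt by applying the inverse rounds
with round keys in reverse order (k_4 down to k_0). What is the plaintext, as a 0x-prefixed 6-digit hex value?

s_0 = ciphertext = 0xFD76BB
s_1 = InvRound(s_0, k_4) = 0x3D6C3B
s_2 = InvRound(s_1, k_3) = 0x1ABEFD
s_3 = InvRound(s_2, k_2) = 0xF623CE
s_4 = InvRound(s_3, k_1) = 0x609C6D
s_5 = InvRound(s_4, k_0) = 0xE5DC04

0xE5DC04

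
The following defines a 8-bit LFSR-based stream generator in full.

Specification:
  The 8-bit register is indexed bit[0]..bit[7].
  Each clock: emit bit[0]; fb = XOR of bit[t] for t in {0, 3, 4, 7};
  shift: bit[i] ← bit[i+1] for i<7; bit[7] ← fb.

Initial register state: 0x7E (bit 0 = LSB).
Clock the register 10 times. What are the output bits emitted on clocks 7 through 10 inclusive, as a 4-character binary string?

reg_0 = 0x7E
clock 1: out=0, reg = 0x3F
clock 2: out=1, reg = 0x9F
clock 3: out=1, reg = 0x4F
clock 4: out=1, reg = 0x27
clock 5: out=1, reg = 0x93
clock 6: out=1, reg = 0xC9
clock 7: out=1, reg = 0xE4
clock 8: out=0, reg = 0xF2
clock 9: out=0, reg = 0x79
clock 10: out=1, reg = 0xBC

1001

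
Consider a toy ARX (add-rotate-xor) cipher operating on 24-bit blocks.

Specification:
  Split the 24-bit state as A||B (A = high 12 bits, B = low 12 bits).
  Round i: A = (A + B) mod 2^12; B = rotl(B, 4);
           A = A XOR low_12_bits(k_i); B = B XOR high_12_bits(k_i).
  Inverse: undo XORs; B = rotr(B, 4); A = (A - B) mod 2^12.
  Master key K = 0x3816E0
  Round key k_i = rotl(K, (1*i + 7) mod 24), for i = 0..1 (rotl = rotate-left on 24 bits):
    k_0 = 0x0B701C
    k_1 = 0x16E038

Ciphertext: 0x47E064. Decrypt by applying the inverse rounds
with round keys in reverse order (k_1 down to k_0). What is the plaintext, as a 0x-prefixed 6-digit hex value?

0x2807AA

s_0 = ciphertext = 0x47E064
s_1 = InvRound(s_0, k_1) = 0xA36A10
s_2 = InvRound(s_1, k_0) = 0x2807AA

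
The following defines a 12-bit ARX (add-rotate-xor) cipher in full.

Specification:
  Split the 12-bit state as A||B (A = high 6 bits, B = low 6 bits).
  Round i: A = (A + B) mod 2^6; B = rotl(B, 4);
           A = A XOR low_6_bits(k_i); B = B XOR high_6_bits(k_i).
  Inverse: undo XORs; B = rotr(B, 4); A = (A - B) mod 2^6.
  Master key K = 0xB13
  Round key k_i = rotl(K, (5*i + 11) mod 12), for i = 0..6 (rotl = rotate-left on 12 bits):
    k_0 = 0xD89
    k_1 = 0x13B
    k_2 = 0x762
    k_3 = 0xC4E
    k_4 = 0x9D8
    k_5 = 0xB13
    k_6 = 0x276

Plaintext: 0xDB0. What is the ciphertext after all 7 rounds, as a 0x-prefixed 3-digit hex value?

s_0 = plaintext = 0xDB0
s_1 = Round(s_0, k_0) = 0xBFA
s_2 = Round(s_1, k_1) = 0x4AA
s_3 = Round(s_2, k_2) = 0x7B7
s_4 = Round(s_3, k_3) = 0x6CC
s_5 = Round(s_4, k_4) = 0xFE4
s_6 = Round(s_5, k_5) = 0xC25
s_7 = Round(s_6, k_6) = 0x8D0

0x8D0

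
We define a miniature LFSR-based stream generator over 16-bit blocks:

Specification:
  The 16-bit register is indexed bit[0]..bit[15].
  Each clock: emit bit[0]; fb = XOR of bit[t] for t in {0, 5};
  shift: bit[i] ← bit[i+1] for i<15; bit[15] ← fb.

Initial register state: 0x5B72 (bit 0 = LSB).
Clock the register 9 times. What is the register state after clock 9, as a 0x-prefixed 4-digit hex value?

0xD4AD

reg_0 = 0x5B72
clock 1: out=0, reg = 0xADB9
clock 2: out=1, reg = 0x56DC
clock 3: out=0, reg = 0x2B6E
clock 4: out=0, reg = 0x95B7
clock 5: out=1, reg = 0x4ADB
clock 6: out=1, reg = 0xA56D
clock 7: out=1, reg = 0x52B6
clock 8: out=0, reg = 0xA95B
clock 9: out=1, reg = 0xD4AD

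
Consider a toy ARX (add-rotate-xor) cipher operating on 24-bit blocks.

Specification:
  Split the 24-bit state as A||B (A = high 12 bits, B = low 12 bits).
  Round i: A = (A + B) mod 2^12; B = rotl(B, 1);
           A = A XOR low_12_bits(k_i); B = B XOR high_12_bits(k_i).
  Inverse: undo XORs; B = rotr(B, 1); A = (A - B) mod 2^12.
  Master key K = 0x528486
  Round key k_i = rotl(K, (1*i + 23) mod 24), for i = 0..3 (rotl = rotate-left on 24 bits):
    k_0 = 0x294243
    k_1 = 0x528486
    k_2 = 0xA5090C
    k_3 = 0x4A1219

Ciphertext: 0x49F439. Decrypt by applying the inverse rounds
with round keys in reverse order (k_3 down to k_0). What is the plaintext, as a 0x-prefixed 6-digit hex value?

0x395943

s_0 = ciphertext = 0x49F439
s_1 = InvRound(s_0, k_3) = 0x63A04C
s_2 = InvRound(s_1, k_2) = 0xA2850E
s_3 = InvRound(s_2, k_1) = 0xE9B013
s_4 = InvRound(s_3, k_0) = 0x395943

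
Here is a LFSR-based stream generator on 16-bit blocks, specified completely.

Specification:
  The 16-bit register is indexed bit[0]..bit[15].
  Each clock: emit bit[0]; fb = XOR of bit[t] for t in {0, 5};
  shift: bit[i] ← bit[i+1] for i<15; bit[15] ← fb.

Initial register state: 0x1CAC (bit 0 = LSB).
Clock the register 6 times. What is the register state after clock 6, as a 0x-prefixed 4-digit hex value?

0x2472

reg_0 = 0x1CAC
clock 1: out=0, reg = 0x8E56
clock 2: out=0, reg = 0x472B
clock 3: out=1, reg = 0x2395
clock 4: out=1, reg = 0x91CA
clock 5: out=0, reg = 0x48E5
clock 6: out=1, reg = 0x2472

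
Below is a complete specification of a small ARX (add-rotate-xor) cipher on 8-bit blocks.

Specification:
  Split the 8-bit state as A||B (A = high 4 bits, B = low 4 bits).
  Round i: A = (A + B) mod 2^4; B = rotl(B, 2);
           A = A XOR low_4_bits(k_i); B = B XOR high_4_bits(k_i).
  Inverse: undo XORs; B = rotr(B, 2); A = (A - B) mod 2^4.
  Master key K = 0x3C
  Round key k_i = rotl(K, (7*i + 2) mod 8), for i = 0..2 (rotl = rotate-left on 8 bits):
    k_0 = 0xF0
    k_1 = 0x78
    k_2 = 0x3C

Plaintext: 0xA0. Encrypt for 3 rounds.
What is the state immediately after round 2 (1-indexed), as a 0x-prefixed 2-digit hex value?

s_0 = plaintext = 0xA0
s_1 = Round(s_0, k_0) = 0xAF
s_2 = Round(s_1, k_1) = 0x18
s_3 = Round(s_2, k_2) = 0x51

0x18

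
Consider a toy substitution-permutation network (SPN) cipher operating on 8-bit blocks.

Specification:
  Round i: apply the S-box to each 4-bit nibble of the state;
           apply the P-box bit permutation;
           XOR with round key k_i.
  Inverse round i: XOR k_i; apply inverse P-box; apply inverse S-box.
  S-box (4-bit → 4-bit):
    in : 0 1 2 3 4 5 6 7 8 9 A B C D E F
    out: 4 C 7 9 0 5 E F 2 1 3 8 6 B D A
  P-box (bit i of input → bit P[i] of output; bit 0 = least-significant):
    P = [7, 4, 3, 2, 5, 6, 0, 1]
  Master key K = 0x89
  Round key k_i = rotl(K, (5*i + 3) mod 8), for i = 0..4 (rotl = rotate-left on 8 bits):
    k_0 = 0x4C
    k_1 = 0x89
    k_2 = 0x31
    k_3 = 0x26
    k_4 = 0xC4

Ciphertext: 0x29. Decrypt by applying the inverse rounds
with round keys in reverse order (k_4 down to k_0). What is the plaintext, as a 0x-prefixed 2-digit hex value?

s_0 = ciphertext = 0x29
s_1 = InvRound(s_0, k_4) = 0x2E
s_2 = InvRound(s_1, k_3) = 0x40
s_3 = InvRound(s_2, k_2) = 0x28
s_4 = InvRound(s_3, k_1) = 0x59
s_5 = InvRound(s_4, k_0) = 0x0F

0x0F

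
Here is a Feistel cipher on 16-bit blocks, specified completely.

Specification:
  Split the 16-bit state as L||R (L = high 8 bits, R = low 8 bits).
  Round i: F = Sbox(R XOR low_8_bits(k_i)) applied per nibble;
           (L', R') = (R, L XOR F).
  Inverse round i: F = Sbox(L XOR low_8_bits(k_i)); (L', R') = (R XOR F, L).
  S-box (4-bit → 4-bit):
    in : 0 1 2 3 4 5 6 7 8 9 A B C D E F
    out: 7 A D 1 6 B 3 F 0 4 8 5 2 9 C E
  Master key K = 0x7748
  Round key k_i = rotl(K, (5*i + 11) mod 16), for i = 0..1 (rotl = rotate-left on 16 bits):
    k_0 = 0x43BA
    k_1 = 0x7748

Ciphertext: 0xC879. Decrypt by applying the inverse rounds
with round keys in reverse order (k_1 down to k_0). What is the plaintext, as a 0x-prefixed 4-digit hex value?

s_0 = ciphertext = 0xC879
s_1 = InvRound(s_0, k_1) = 0x7EC8
s_2 = InvRound(s_1, k_0) = 0xEE7E

0xEE7E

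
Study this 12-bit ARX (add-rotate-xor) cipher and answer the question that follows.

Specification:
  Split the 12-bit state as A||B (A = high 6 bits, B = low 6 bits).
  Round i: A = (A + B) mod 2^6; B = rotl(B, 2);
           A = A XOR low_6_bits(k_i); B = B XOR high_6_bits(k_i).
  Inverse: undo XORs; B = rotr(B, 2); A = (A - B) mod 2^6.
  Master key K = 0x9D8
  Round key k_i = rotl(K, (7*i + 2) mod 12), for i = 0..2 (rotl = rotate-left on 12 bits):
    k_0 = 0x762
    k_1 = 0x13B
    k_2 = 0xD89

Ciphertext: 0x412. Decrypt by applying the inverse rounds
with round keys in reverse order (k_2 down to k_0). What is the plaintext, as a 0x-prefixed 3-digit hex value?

s_0 = ciphertext = 0x412
s_1 = InvRound(s_0, k_2) = 0x409
s_2 = InvRound(s_1, k_1) = 0x613
s_3 = InvRound(s_2, k_0) = 0x5E3

0x5E3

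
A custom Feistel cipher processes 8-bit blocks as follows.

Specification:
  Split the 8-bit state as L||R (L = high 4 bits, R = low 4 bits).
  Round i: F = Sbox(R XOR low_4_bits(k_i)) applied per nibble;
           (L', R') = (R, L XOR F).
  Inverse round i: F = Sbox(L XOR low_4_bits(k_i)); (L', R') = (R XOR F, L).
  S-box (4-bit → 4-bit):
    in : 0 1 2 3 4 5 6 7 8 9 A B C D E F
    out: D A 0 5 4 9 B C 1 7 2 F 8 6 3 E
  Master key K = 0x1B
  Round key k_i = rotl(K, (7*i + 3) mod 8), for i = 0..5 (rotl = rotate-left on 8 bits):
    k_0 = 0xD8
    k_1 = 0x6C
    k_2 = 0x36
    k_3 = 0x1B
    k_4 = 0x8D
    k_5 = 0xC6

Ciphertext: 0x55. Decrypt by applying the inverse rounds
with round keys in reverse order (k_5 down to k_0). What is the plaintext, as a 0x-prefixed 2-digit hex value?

s_0 = ciphertext = 0x55
s_1 = InvRound(s_0, k_5) = 0x05
s_2 = InvRound(s_1, k_4) = 0x30
s_3 = InvRound(s_2, k_3) = 0x13
s_4 = InvRound(s_3, k_2) = 0xF1
s_5 = InvRound(s_4, k_1) = 0x4F
s_6 = InvRound(s_5, k_0) = 0x74

0x74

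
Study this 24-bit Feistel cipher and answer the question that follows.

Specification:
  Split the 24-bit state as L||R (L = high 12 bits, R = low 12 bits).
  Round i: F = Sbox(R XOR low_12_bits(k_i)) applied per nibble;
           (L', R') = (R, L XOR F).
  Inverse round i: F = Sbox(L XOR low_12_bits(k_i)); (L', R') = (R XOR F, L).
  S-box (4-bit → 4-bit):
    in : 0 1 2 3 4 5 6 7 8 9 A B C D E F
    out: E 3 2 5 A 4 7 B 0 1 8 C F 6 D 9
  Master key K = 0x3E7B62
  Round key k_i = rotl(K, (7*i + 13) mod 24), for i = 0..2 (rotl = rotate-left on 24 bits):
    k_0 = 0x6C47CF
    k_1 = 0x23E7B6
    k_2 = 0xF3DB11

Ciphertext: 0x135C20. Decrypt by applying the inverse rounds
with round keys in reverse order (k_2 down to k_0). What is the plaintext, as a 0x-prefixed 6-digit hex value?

0x15E4FA

s_0 = ciphertext = 0x135C20
s_1 = InvRound(s_0, k_2) = 0x40A135
s_2 = InvRound(s_1, k_1) = 0x4FA40A
s_3 = InvRound(s_2, k_0) = 0x15E4FA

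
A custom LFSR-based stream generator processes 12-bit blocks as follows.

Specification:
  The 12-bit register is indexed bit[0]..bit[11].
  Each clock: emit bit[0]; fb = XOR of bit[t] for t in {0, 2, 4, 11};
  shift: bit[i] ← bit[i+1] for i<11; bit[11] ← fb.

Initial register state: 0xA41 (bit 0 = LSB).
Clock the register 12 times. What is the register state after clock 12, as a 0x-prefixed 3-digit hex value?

0xC2C

reg_0 = 0xA41
clock 1: out=1, reg = 0x520
clock 2: out=0, reg = 0x290
clock 3: out=0, reg = 0x948
clock 4: out=0, reg = 0xCA4
clock 5: out=0, reg = 0x652
clock 6: out=0, reg = 0xB29
clock 7: out=1, reg = 0x594
clock 8: out=0, reg = 0x2CA
clock 9: out=0, reg = 0x165
clock 10: out=1, reg = 0x0B2
clock 11: out=0, reg = 0x859
clock 12: out=1, reg = 0xC2C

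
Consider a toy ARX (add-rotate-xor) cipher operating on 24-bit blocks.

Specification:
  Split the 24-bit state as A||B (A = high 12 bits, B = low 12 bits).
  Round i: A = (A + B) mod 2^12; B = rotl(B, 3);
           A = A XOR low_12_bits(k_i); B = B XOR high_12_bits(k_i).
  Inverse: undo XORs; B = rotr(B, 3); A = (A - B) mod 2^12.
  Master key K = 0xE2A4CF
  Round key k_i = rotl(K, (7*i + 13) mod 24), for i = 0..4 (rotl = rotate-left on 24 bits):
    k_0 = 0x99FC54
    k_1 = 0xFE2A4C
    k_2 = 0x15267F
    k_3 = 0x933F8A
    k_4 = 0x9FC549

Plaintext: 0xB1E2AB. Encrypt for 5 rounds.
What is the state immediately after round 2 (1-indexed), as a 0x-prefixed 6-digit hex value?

s_0 = plaintext = 0xB1E2AB
s_1 = Round(s_0, k_0) = 0x19DCC6
s_2 = Round(s_1, k_1) = 0x42F9D4
s_3 = Round(s_2, k_2) = 0x87CFF6
s_4 = Round(s_3, k_3) = 0x7F8684
s_5 = Round(s_4, k_4) = 0xB35DDF

0x42F9D4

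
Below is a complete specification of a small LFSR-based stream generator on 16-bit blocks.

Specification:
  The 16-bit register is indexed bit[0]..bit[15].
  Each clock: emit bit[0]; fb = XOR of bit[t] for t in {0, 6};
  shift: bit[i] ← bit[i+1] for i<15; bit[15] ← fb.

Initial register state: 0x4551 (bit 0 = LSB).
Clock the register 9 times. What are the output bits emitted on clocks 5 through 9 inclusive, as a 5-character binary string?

10101

reg_0 = 0x4551
clock 1: out=1, reg = 0x22A8
clock 2: out=0, reg = 0x1154
clock 3: out=0, reg = 0x88AA
clock 4: out=0, reg = 0x4455
clock 5: out=1, reg = 0x222A
clock 6: out=0, reg = 0x1115
clock 7: out=1, reg = 0x888A
clock 8: out=0, reg = 0x4445
clock 9: out=1, reg = 0x2222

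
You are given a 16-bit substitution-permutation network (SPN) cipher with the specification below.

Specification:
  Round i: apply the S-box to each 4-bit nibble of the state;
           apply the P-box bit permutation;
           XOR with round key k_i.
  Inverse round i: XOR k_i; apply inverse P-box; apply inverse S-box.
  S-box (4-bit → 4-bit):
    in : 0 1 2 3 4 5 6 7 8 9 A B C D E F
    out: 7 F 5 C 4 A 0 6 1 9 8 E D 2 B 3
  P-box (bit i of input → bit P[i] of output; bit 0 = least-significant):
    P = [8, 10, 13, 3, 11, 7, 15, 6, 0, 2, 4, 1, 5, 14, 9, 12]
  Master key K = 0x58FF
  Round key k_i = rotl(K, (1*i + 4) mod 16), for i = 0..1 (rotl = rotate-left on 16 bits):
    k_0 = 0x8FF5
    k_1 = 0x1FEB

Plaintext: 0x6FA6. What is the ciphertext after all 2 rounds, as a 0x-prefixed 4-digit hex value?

0xBA0E

s_0 = plaintext = 0x6FA6
s_1 = Round(s_0, k_0) = 0x8FB0
s_2 = Round(s_1, k_1) = 0xBA0E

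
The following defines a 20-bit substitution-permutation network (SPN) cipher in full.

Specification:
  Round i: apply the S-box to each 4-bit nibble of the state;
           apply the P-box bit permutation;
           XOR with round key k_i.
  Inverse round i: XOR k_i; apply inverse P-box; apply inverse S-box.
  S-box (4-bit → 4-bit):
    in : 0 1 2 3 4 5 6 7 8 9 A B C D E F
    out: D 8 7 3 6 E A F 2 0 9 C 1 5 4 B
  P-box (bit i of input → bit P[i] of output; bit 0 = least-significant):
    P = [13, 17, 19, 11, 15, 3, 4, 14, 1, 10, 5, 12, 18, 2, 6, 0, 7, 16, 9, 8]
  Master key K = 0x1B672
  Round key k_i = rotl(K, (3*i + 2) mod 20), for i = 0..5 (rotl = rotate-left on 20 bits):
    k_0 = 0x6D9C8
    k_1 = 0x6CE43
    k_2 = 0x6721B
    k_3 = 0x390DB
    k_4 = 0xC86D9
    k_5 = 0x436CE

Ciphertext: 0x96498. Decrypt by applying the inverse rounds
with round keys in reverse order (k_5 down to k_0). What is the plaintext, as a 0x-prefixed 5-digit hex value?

s_0 = ciphertext = 0x96498
s_1 = InvRound(s_0, k_5) = 0x42ABE
s_2 = InvRound(s_1, k_4) = 0x952C0
s_3 = InvRound(s_2, k_3) = 0xE1C74
s_4 = InvRound(s_3, k_2) = 0xE5260
s_5 = InvRound(s_4, k_1) = 0x917CB
s_6 = InvRound(s_5, k_0) = 0x4A3A5

0x4A3A5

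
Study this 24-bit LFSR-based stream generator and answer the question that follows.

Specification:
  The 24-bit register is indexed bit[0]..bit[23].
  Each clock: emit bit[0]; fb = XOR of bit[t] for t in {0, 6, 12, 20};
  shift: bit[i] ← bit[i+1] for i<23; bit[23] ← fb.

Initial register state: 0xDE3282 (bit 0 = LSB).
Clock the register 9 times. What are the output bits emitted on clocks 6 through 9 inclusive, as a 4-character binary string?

reg_0 = 0xDE3282
clock 1: out=0, reg = 0x6F1941
clock 2: out=1, reg = 0xB78CA0
clock 3: out=0, reg = 0xDBC650
clock 4: out=0, reg = 0x6DE328
clock 5: out=0, reg = 0x36F194
clock 6: out=0, reg = 0x1B78CA
clock 7: out=0, reg = 0x8DBC65
clock 8: out=1, reg = 0xC6DE32
clock 9: out=0, reg = 0xE36F19

0010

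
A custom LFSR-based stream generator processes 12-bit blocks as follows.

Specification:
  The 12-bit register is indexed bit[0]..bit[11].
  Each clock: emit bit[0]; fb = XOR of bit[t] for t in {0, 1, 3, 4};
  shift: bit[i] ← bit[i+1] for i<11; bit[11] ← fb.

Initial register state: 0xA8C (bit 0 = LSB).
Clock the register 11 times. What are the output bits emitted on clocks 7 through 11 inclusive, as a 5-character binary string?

01010

reg_0 = 0xA8C
clock 1: out=0, reg = 0xD46
clock 2: out=0, reg = 0xEA3
clock 3: out=1, reg = 0x751
clock 4: out=1, reg = 0x3A8
clock 5: out=0, reg = 0x9D4
clock 6: out=0, reg = 0xCEA
clock 7: out=0, reg = 0x675
clock 8: out=1, reg = 0x33A
clock 9: out=0, reg = 0x99D
clock 10: out=1, reg = 0xCCE
clock 11: out=0, reg = 0x667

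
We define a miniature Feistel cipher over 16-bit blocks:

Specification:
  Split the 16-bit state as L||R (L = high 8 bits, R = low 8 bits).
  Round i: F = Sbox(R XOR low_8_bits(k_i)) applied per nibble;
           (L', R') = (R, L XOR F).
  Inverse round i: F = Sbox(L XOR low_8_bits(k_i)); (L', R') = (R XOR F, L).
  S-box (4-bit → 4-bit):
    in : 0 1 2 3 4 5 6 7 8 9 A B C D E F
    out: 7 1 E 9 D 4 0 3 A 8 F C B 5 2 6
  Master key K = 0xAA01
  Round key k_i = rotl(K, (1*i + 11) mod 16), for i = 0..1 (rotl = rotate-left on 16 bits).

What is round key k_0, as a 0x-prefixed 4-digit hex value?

K = 0xAA01
k_0 = rotl(K, (1*0+11) mod 16) = rotl(K, 11) = 0x0D50

0x0D50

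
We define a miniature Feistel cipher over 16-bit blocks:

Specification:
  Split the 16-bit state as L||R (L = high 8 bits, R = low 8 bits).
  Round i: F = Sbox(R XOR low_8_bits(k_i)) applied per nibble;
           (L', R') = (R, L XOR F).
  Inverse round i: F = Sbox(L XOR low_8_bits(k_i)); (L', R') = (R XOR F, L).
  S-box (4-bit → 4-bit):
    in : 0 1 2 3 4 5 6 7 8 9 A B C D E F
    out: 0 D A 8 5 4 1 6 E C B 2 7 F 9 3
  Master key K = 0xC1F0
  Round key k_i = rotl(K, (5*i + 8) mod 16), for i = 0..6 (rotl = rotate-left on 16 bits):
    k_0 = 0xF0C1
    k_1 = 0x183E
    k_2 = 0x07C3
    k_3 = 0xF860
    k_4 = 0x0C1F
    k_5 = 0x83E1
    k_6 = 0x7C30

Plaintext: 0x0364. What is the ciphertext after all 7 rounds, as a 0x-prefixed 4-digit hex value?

s_0 = plaintext = 0x0364
s_1 = Round(s_0, k_0) = 0x64B7
s_2 = Round(s_1, k_1) = 0xB788
s_3 = Round(s_2, k_2) = 0x88E5
s_4 = Round(s_3, k_3) = 0xE56C
s_5 = Round(s_4, k_4) = 0x6C8D
s_6 = Round(s_5, k_5) = 0x8D7B
s_7 = Round(s_6, k_6) = 0x7BDF

0x7BDF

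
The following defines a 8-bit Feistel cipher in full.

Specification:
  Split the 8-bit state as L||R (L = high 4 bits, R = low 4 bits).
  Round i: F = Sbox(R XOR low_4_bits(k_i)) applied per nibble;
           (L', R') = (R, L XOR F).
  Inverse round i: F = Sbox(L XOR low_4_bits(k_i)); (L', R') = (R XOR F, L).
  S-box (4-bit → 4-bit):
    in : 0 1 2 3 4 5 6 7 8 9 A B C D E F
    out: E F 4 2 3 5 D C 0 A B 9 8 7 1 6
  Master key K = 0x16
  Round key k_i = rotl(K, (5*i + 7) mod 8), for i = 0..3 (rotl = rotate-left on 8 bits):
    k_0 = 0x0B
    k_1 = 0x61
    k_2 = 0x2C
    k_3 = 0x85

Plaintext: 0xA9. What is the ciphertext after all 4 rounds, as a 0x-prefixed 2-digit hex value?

s_0 = plaintext = 0xA9
s_1 = Round(s_0, k_0) = 0x9E
s_2 = Round(s_1, k_1) = 0xEF
s_3 = Round(s_2, k_2) = 0xFC
s_4 = Round(s_3, k_3) = 0xC5

0xC5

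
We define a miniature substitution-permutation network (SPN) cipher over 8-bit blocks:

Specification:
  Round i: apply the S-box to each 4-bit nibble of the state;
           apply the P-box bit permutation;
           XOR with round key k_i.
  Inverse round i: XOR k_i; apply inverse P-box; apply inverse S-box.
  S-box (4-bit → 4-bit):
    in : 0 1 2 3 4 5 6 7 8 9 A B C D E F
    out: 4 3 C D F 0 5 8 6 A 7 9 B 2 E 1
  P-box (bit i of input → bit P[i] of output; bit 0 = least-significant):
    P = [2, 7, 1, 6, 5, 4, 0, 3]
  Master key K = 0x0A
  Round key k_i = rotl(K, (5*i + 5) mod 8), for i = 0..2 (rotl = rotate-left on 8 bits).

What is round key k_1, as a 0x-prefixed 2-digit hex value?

K = 0x0A
k_0 = rotl(K, (5*0+5) mod 8) = rotl(K, 5) = 0x41
k_1 = rotl(K, (5*1+5) mod 8) = rotl(K, 2) = 0x28

0x28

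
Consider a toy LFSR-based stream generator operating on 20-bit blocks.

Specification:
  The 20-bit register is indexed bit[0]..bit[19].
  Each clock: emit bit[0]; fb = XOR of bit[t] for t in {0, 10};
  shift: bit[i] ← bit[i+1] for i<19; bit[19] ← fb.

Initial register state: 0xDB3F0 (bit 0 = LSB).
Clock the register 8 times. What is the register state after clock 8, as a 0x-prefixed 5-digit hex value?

0x9CDB3

reg_0 = 0xDB3F0
clock 1: out=0, reg = 0x6D9F8
clock 2: out=0, reg = 0x36CFC
clock 3: out=0, reg = 0x9B67E
clock 4: out=0, reg = 0xCDB3F
clock 5: out=1, reg = 0xE6D9F
clock 6: out=1, reg = 0x736CF
clock 7: out=1, reg = 0x39B67
clock 8: out=1, reg = 0x9CDB3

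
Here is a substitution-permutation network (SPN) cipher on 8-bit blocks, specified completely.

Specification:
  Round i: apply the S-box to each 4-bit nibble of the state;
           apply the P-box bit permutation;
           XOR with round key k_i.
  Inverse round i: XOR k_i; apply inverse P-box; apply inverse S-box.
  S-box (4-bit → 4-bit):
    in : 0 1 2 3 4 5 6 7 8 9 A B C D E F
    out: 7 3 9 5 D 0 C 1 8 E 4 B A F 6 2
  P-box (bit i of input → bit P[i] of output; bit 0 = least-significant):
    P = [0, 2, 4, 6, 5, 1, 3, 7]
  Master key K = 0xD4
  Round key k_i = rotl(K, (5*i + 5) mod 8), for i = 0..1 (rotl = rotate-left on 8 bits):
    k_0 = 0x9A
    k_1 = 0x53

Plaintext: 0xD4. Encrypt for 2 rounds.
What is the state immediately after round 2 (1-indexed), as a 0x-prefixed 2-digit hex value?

s_0 = plaintext = 0xD4
s_1 = Round(s_0, k_0) = 0x61
s_2 = Round(s_1, k_1) = 0xDE

0xDE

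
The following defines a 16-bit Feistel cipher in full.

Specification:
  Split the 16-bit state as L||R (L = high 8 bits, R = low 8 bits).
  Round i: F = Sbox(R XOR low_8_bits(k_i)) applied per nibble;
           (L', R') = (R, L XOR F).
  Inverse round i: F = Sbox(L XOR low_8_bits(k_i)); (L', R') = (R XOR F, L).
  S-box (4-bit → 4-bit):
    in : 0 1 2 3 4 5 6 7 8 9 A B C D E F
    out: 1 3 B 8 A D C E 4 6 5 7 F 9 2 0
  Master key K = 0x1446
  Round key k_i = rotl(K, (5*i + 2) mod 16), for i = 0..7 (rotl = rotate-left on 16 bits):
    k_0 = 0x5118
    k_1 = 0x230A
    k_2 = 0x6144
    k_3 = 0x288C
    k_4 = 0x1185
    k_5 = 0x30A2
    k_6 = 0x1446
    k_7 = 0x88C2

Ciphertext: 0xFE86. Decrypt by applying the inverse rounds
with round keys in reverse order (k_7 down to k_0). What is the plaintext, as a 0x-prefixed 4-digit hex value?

0x1938

s_0 = ciphertext = 0xFE86
s_1 = InvRound(s_0, k_7) = 0x09FE
s_2 = InvRound(s_1, k_6) = 0x5E09
s_3 = InvRound(s_2, k_5) = 0x065E
s_4 = InvRound(s_3, k_4) = 0x1606
s_5 = InvRound(s_4, k_3) = 0x6316
s_6 = InvRound(s_5, k_2) = 0xA863
s_7 = InvRound(s_6, k_1) = 0x38A8
s_8 = InvRound(s_7, k_0) = 0x1938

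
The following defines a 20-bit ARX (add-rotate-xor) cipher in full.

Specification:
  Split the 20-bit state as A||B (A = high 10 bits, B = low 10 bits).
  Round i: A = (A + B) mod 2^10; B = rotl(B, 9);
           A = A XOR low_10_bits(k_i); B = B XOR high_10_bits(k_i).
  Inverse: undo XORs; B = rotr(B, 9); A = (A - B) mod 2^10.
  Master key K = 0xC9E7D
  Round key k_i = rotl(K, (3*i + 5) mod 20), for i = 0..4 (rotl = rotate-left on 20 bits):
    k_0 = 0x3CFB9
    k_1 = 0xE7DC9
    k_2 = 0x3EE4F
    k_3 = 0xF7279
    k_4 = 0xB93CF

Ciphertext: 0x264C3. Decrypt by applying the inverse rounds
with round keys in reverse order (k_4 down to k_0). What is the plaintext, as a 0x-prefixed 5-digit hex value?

0x5D57E

s_0 = ciphertext = 0x264C3
s_1 = InvRound(s_0, k_4) = 0xC1C4F
s_2 = InvRound(s_1, k_3) = 0x95F27
s_3 = InvRound(s_2, k_2) = 0x17FB9
s_4 = InvRound(s_3, k_1) = 0x5284C
s_5 = InvRound(s_4, k_0) = 0x5D57E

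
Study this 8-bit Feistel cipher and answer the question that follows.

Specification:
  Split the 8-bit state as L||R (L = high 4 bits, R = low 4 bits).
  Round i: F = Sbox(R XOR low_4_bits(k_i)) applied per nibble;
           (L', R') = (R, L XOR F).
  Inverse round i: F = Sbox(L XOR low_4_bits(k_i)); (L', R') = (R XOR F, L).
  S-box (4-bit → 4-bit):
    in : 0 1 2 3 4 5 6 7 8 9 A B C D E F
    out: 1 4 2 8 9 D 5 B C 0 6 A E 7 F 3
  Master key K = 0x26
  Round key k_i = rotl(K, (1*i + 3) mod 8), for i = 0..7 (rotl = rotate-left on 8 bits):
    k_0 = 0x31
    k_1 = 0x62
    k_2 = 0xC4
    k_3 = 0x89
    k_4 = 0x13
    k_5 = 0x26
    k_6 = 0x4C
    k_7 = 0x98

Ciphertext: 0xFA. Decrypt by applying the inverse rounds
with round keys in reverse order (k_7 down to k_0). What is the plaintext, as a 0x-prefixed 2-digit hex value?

0x14

s_0 = ciphertext = 0xFA
s_1 = InvRound(s_0, k_7) = 0x1F
s_2 = InvRound(s_1, k_6) = 0x81
s_3 = InvRound(s_2, k_5) = 0xE8
s_4 = InvRound(s_3, k_4) = 0xFE
s_5 = InvRound(s_4, k_3) = 0xBF
s_6 = InvRound(s_5, k_2) = 0xCB
s_7 = InvRound(s_6, k_1) = 0x4C
s_8 = InvRound(s_7, k_0) = 0x14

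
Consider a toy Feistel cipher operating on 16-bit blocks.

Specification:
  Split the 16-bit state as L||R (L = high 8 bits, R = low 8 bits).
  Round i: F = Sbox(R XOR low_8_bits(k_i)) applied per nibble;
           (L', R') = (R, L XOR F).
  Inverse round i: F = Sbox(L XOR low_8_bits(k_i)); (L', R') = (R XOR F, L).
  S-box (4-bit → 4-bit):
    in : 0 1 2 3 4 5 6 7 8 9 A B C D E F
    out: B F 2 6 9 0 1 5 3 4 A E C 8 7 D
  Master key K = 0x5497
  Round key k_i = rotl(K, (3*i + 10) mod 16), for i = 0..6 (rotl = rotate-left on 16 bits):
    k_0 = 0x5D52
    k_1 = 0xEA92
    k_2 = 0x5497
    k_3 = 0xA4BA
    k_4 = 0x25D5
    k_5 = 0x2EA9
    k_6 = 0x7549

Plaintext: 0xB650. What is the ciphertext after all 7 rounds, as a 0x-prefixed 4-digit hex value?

0xBF30

s_0 = plaintext = 0xB650
s_1 = Round(s_0, k_0) = 0x5004
s_2 = Round(s_1, k_1) = 0x0411
s_3 = Round(s_2, k_2) = 0x1135
s_4 = Round(s_3, k_3) = 0x352C
s_5 = Round(s_4, k_4) = 0x2CE1
s_6 = Round(s_5, k_5) = 0xE1BF
s_7 = Round(s_6, k_6) = 0xBF30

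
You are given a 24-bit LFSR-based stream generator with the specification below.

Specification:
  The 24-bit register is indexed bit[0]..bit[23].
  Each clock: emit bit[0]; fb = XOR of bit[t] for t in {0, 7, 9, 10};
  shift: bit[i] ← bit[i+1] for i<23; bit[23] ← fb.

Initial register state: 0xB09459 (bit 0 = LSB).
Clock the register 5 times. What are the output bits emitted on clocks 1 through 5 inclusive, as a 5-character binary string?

reg_0 = 0xB09459
clock 1: out=1, reg = 0x584A2C
clock 2: out=0, reg = 0xAC2516
clock 3: out=0, reg = 0xD6128B
clock 4: out=1, reg = 0xEB0945
clock 5: out=1, reg = 0xF584A2

10011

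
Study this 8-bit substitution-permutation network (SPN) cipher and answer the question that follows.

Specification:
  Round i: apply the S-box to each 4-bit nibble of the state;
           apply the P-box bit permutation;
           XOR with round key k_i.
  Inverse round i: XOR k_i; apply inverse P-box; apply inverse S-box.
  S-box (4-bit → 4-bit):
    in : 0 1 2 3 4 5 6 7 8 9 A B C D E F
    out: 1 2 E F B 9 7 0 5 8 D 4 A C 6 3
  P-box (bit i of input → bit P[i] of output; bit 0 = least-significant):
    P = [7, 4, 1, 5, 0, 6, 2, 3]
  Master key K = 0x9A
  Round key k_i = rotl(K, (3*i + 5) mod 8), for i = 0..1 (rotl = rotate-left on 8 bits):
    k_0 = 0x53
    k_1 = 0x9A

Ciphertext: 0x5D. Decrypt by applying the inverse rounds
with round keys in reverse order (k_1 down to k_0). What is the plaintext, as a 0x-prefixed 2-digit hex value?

0x52

s_0 = ciphertext = 0x5D
s_1 = InvRound(s_0, k_1) = 0x68
s_2 = InvRound(s_1, k_0) = 0x52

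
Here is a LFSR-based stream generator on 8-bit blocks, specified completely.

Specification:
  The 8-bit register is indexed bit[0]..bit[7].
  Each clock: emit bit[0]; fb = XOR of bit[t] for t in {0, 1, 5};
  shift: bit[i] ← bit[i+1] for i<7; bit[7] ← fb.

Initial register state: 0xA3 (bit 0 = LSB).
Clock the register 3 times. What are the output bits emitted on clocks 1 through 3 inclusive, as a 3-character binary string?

110

reg_0 = 0xA3
clock 1: out=1, reg = 0xD1
clock 2: out=1, reg = 0xE8
clock 3: out=0, reg = 0xF4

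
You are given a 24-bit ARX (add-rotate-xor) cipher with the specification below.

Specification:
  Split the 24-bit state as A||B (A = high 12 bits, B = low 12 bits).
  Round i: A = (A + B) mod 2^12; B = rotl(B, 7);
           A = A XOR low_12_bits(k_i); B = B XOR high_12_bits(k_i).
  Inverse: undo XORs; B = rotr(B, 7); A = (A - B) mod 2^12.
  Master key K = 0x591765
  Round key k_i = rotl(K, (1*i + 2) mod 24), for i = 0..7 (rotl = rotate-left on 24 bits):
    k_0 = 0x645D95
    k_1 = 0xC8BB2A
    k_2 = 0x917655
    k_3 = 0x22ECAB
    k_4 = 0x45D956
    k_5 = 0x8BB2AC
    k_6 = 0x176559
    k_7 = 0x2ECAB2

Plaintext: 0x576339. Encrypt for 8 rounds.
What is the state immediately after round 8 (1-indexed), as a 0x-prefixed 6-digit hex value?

s_0 = plaintext = 0x576339
s_1 = Round(s_0, k_0) = 0x53AADC
s_2 = Round(s_1, k_1) = 0xB3C2DD
s_3 = Round(s_2, k_2) = 0x84C781
s_4 = Round(s_3, k_3) = 0x366292
s_5 = Round(s_4, k_4) = 0xCAED49
s_6 = Round(s_5, k_5) = 0xB5BC51
s_7 = Round(s_6, k_6) = 0x2F5994
s_8 = Round(s_7, k_7) = 0x63B8A0

0x63B8A0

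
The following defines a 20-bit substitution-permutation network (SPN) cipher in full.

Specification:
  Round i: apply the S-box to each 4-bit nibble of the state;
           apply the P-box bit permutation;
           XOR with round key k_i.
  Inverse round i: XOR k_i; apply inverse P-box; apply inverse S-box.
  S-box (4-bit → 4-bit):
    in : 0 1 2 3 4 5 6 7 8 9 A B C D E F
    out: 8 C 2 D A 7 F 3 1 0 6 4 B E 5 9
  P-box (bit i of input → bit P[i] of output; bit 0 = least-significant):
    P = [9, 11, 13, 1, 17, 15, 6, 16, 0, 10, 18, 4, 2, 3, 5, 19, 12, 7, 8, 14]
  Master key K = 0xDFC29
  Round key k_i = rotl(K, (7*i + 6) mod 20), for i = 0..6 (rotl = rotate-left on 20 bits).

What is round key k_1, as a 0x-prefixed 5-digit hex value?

K = 0xDFC29
k_0 = rotl(K, (7*0+6) mod 20) = rotl(K, 6) = 0xF0A77
k_1 = rotl(K, (7*1+6) mod 20) = rotl(K, 13) = 0x53BF8

0x53BF8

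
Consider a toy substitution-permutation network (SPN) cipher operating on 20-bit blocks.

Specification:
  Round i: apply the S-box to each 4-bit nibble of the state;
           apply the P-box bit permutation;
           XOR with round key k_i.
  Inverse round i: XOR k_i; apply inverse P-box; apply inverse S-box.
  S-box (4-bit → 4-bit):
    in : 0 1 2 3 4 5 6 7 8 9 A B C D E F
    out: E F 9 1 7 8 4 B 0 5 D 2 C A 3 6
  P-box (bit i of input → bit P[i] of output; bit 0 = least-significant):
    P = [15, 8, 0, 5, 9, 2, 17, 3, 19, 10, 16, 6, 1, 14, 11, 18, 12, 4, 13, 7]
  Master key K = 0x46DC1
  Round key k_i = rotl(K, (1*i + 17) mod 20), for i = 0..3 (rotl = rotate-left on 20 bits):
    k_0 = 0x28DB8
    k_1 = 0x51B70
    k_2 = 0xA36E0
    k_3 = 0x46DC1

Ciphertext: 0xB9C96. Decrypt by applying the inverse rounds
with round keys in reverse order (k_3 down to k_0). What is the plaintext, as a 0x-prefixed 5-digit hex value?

0xEE531

s_0 = ciphertext = 0xB9C96
s_1 = InvRound(s_0, k_3) = 0x47AF4
s_2 = InvRound(s_1, k_2) = 0xB0EF8
s_3 = InvRound(s_2, k_1) = 0x25ECB
s_4 = InvRound(s_3, k_0) = 0xEE531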